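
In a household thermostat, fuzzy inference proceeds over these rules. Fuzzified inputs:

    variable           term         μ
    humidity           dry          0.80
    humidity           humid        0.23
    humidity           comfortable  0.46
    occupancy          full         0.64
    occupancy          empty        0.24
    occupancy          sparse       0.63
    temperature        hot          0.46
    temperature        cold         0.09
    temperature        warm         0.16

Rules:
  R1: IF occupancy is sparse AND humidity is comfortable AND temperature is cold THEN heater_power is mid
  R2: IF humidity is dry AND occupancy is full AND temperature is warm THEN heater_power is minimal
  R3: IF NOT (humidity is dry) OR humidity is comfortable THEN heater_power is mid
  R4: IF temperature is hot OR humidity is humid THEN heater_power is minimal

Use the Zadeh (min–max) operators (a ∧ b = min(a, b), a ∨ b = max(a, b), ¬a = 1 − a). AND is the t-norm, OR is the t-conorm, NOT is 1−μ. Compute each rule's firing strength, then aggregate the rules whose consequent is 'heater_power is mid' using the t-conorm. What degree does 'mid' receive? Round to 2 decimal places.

R1: sparse=0.63, comfortable=0.46, cold=0.09; AND[min(a, b)] → w = 0.09
R2: dry=0.80, full=0.64, warm=0.16; AND[min(a, b)] → w = 0.16
R3: ¬dry=1−0.80=0.20, comfortable=0.46; OR[max(a, b)] → w = 0.46
R4: hot=0.46, humid=0.23; OR[max(a, b)] → w = 0.46
Rules with consequent 'mid': {R1, R3} → strengths 0.09, 0.46
Aggregate via t-conorm [max(a, b)]: 0.46

0.46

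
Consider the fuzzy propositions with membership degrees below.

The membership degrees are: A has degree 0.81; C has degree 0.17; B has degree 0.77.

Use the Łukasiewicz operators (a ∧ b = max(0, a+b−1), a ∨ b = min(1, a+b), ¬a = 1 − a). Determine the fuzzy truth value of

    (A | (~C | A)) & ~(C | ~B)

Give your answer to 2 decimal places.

~C = 1 − 0.17 = 0.83
~C | A = min(1, a+b) on (0.83, 0.81) = 1.00
A | (~C | A) = min(1, a+b) on (0.81, 1.00) = 1.00
~B = 1 − 0.77 = 0.23
C | ~B = min(1, a+b) on (0.17, 0.23) = 0.40
~(C | ~B) = 1 − 0.40 = 0.60
(A | (~C | A)) & ~(C | ~B) = max(0, a+b−1) on (1.00, 0.60) = 0.60

0.60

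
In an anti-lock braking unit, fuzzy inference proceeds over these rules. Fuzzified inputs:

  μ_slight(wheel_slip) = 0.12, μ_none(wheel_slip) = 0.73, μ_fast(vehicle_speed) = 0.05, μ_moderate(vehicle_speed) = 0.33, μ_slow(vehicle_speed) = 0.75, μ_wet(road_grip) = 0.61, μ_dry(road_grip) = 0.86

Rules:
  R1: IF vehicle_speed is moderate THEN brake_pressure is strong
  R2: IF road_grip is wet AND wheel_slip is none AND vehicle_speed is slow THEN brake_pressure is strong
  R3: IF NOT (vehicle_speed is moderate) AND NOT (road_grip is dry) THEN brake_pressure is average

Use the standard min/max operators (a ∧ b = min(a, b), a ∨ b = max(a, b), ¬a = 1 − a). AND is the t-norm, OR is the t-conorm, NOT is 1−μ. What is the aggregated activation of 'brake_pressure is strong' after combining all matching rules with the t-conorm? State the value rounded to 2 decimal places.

0.61

R1: moderate=0.33 → w = 0.33
R2: wet=0.61, none=0.73, slow=0.75; AND[min(a, b)] → w = 0.61
R3: ¬moderate=1−0.33=0.67, ¬dry=1−0.86=0.14; AND[min(a, b)] → w = 0.14
Rules with consequent 'strong': {R1, R2} → strengths 0.33, 0.61
Aggregate via t-conorm [max(a, b)]: 0.61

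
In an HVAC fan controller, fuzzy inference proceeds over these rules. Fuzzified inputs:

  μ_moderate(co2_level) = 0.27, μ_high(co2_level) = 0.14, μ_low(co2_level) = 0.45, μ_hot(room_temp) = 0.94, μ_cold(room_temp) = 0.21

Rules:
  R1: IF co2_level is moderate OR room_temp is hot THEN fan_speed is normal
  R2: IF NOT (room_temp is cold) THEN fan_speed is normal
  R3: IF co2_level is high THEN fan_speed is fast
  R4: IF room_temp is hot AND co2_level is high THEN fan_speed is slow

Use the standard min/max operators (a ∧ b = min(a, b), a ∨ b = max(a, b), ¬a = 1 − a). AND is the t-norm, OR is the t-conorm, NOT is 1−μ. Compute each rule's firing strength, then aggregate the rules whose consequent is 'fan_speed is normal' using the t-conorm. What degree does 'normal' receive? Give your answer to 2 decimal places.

R1: moderate=0.27, hot=0.94; OR[max(a, b)] → w = 0.94
R2: ¬cold=1−0.21=0.79 → w = 0.79
R3: high=0.14 → w = 0.14
R4: hot=0.94, high=0.14; AND[min(a, b)] → w = 0.14
Rules with consequent 'normal': {R1, R2} → strengths 0.94, 0.79
Aggregate via t-conorm [max(a, b)]: 0.94

0.94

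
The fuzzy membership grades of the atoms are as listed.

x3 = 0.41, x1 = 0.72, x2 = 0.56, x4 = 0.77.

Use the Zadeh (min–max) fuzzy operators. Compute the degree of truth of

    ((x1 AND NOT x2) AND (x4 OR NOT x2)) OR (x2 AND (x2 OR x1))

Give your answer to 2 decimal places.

0.56

NOT x2 = 1 − 0.56 = 0.44
x1 AND NOT x2 = min(a, b) on (0.72, 0.44) = 0.44
NOT x2 = 1 − 0.56 = 0.44
x4 OR NOT x2 = max(a, b) on (0.77, 0.44) = 0.77
(x1 AND NOT x2) AND (x4 OR NOT x2) = min(a, b) on (0.44, 0.77) = 0.44
x2 OR x1 = max(a, b) on (0.56, 0.72) = 0.72
x2 AND (x2 OR x1) = min(a, b) on (0.56, 0.72) = 0.56
((x1 AND NOT x2) AND (x4 OR NOT x2)) OR (x2 AND (x2 OR x1)) = max(a, b) on (0.44, 0.56) = 0.56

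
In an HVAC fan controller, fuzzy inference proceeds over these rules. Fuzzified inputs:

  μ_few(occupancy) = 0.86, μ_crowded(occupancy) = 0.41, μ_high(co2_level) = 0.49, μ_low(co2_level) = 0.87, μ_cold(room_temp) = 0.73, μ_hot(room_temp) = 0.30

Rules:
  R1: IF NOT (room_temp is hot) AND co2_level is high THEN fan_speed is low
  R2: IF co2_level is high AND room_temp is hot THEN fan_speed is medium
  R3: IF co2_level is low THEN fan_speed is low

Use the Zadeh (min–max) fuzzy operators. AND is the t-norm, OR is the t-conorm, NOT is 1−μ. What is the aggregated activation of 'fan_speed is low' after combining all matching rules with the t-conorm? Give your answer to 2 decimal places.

R1: ¬hot=1−0.30=0.70, high=0.49; AND[min(a, b)] → w = 0.49
R2: high=0.49, hot=0.30; AND[min(a, b)] → w = 0.30
R3: low=0.87 → w = 0.87
Rules with consequent 'low': {R1, R3} → strengths 0.49, 0.87
Aggregate via t-conorm [max(a, b)]: 0.87

0.87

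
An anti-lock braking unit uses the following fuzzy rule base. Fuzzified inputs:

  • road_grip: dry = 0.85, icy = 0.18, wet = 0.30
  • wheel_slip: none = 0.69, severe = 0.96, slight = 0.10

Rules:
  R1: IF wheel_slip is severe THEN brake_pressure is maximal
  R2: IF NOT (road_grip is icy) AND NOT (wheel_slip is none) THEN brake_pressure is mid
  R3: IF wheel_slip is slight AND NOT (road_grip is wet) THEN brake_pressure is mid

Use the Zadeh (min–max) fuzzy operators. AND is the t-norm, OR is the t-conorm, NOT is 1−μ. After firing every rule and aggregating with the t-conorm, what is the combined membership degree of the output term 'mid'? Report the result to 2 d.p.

R1: severe=0.96 → w = 0.96
R2: ¬icy=1−0.18=0.82, ¬none=1−0.69=0.31; AND[min(a, b)] → w = 0.31
R3: slight=0.10, ¬wet=1−0.30=0.70; AND[min(a, b)] → w = 0.10
Rules with consequent 'mid': {R2, R3} → strengths 0.31, 0.10
Aggregate via t-conorm [max(a, b)]: 0.31

0.31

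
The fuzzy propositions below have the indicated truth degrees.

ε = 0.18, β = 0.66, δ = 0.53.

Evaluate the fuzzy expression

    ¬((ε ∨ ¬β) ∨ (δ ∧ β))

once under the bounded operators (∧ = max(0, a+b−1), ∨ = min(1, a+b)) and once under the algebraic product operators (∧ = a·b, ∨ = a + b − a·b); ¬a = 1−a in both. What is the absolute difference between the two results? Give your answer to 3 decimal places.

0.062

Under bounded:
  ¬β = 1 − 0.66 = 0.34
  ε ∨ ¬β = min(1, a+b) on (0.18, 0.34) = 0.52
  δ ∧ β = max(0, a+b−1) on (0.53, 0.66) = 0.19
  (ε ∨ ¬β) ∨ (δ ∧ β) = min(1, a+b) on (0.52, 0.19) = 0.71
  ¬((ε ∨ ¬β) ∨ (δ ∧ β)) = 1 − 0.71 = 0.29
  → value = 0.2900
Under algebraic product:
  ¬β = 1 − 0.6600 = 0.3400
  ε ∨ ¬β = a + b − a·b on (0.1800, 0.3400) = 0.4588
  δ ∧ β = a·b on (0.5300, 0.6600) = 0.3498
  (ε ∨ ¬β) ∨ (δ ∧ β) = a + b − a·b on (0.4588, 0.3498) = 0.6481
  ¬((ε ∨ ¬β) ∨ (δ ∧ β)) = 1 − 0.6481 = 0.3519
  → value = 0.3519
|0.2900 − 0.3519| = 0.062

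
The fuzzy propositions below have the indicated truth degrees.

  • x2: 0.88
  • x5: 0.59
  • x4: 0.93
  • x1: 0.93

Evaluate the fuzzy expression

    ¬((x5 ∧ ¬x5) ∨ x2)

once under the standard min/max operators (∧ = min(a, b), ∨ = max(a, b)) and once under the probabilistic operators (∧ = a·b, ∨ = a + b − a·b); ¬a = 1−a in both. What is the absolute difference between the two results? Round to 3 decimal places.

0.029

Under standard min/max:
  ¬x5 = 1 − 0.59 = 0.41
  x5 ∧ ¬x5 = min(a, b) on (0.59, 0.41) = 0.41
  (x5 ∧ ¬x5) ∨ x2 = max(a, b) on (0.41, 0.88) = 0.88
  ¬((x5 ∧ ¬x5) ∨ x2) = 1 − 0.88 = 0.12
  → value = 0.1200
Under probabilistic:
  ¬x5 = 1 − 0.5900 = 0.4100
  x5 ∧ ¬x5 = a·b on (0.5900, 0.4100) = 0.2419
  (x5 ∧ ¬x5) ∨ x2 = a + b − a·b on (0.2419, 0.8800) = 0.9090
  ¬((x5 ∧ ¬x5) ∨ x2) = 1 − 0.9090 = 0.0910
  → value = 0.0910
|0.1200 − 0.0910| = 0.029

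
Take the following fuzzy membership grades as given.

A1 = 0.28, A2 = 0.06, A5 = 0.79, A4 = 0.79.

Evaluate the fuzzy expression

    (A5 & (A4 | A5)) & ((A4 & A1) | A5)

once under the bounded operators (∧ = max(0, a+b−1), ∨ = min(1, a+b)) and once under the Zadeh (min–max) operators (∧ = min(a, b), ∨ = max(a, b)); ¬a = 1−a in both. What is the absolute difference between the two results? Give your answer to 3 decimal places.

Under bounded:
  A4 | A5 = min(1, a+b) on (0.79, 0.79) = 1.00
  A5 & (A4 | A5) = max(0, a+b−1) on (0.79, 1.00) = 0.79
  A4 & A1 = max(0, a+b−1) on (0.79, 0.28) = 0.07
  (A4 & A1) | A5 = min(1, a+b) on (0.07, 0.79) = 0.86
  (A5 & (A4 | A5)) & ((A4 & A1) | A5) = max(0, a+b−1) on (0.79, 0.86) = 0.65
  → value = 0.6500
Under Zadeh (min–max):
  A4 | A5 = max(a, b) on (0.79, 0.79) = 0.79
  A5 & (A4 | A5) = min(a, b) on (0.79, 0.79) = 0.79
  A4 & A1 = min(a, b) on (0.79, 0.28) = 0.28
  (A4 & A1) | A5 = max(a, b) on (0.28, 0.79) = 0.79
  (A5 & (A4 | A5)) & ((A4 & A1) | A5) = min(a, b) on (0.79, 0.79) = 0.79
  → value = 0.7900
|0.6500 − 0.7900| = 0.140

0.140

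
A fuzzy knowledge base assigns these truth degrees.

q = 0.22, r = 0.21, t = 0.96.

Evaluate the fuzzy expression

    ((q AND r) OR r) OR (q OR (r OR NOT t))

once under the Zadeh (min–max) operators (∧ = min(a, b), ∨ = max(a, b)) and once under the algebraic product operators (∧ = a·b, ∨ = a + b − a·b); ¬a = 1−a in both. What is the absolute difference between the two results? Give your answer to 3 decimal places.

0.334

Under Zadeh (min–max):
  q AND r = min(a, b) on (0.22, 0.21) = 0.21
  (q AND r) OR r = max(a, b) on (0.21, 0.21) = 0.21
  NOT t = 1 − 0.96 = 0.04
  r OR NOT t = max(a, b) on (0.21, 0.04) = 0.21
  q OR (r OR NOT t) = max(a, b) on (0.22, 0.21) = 0.22
  ((q AND r) OR r) OR (q OR (r OR NOT t)) = max(a, b) on (0.21, 0.22) = 0.22
  → value = 0.2200
Under algebraic product:
  q AND r = a·b on (0.2200, 0.2100) = 0.0462
  (q AND r) OR r = a + b − a·b on (0.0462, 0.2100) = 0.2465
  NOT t = 1 − 0.9600 = 0.0400
  r OR NOT t = a + b − a·b on (0.2100, 0.0400) = 0.2416
  q OR (r OR NOT t) = a + b − a·b on (0.2200, 0.2416) = 0.4084
  ((q AND r) OR r) OR (q OR (r OR NOT t)) = a + b − a·b on (0.2465, 0.4084) = 0.5543
  → value = 0.5543
|0.2200 − 0.5543| = 0.334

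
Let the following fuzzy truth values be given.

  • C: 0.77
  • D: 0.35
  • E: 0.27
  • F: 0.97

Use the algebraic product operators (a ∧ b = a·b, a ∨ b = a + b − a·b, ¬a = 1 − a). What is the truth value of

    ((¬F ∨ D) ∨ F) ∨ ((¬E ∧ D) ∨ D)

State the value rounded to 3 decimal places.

¬F = 1 − 0.9700 = 0.0300
¬F ∨ D = a + b − a·b on (0.0300, 0.3500) = 0.3695
(¬F ∨ D) ∨ F = a + b − a·b on (0.3695, 0.9700) = 0.9811
¬E = 1 − 0.2700 = 0.7300
¬E ∧ D = a·b on (0.7300, 0.3500) = 0.2555
(¬E ∧ D) ∨ D = a + b − a·b on (0.2555, 0.3500) = 0.5161
((¬F ∨ D) ∨ F) ∨ ((¬E ∧ D) ∨ D) = a + b − a·b on (0.9811, 0.5161) = 0.9908

0.991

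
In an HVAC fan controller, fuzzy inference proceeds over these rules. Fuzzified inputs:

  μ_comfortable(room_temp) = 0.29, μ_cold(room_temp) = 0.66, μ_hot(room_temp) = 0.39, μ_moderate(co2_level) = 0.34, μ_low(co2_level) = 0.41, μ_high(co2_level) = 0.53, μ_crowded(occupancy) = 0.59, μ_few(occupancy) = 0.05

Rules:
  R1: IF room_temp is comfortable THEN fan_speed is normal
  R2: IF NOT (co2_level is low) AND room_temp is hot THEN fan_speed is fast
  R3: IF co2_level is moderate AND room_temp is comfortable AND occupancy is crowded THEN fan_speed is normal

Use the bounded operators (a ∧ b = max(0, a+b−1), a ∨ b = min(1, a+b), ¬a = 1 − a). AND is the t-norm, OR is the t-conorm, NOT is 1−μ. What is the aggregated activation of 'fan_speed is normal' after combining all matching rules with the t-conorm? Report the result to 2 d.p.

0.29

R1: comfortable=0.29 → w = 0.29
R2: ¬low=1−0.41=0.59, hot=0.39; AND[max(0, a+b−1)] → w = 0.00
R3: moderate=0.34, comfortable=0.29, crowded=0.59; AND[max(0, a+b−1)] → w = 0.00
Rules with consequent 'normal': {R1, R3} → strengths 0.29, 0.00
Aggregate via t-conorm [min(1, a+b)]: 0.29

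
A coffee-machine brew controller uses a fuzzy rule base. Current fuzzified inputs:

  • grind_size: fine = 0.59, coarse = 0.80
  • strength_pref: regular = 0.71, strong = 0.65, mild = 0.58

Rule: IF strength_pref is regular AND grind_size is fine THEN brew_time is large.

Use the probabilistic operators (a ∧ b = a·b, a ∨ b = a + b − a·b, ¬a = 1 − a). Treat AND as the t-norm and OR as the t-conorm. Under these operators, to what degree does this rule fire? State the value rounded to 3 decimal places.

0.419

firing strength: regular=0.71, fine=0.59; AND[a·b] → w = 0.4189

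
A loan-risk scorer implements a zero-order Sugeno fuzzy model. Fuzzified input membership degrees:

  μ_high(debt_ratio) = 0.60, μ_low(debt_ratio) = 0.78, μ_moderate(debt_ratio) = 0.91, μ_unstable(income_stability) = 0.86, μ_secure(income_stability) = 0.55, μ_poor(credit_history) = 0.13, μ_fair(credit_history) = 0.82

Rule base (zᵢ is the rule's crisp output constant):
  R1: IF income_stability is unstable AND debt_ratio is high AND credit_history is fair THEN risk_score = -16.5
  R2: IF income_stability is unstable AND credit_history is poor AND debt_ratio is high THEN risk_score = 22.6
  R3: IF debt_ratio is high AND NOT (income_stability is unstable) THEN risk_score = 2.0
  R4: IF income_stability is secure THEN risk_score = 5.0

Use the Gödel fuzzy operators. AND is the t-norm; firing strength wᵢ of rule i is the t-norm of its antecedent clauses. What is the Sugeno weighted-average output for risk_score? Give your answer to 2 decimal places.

R1 (z=-16.5): unstable=0.86, high=0.60, fair=0.82; AND[min(a, b)] → w = 0.60
R2 (z=22.6): unstable=0.86, poor=0.13, high=0.60; AND[min(a, b)] → w = 0.13
R3 (z=2.0): high=0.60, ¬unstable=1−0.86=0.14; AND[min(a, b)] → w = 0.14
R4 (z=5.0): secure=0.55 → w = 0.55
Weighted average = (0.60·-16.5 + 0.13·22.6 + 0.14·2.0 + 0.55·5.0) / (0.60 + 0.13 + 0.14 + 0.55)
  = -3.9320 / 1.4200 = -2.77

-2.77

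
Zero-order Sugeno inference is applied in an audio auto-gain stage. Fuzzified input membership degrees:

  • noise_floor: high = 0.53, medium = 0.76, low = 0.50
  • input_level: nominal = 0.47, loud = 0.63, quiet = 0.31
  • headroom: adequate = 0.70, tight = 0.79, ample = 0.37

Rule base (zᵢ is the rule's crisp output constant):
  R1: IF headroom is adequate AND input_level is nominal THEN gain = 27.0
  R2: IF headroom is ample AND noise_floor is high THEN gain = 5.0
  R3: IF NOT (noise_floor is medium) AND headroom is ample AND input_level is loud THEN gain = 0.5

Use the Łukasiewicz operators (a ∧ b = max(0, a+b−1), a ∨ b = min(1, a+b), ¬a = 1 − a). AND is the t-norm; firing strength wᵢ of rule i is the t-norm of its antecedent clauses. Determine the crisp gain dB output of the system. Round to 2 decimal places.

27.00

R1 (z=27.0): adequate=0.70, nominal=0.47; AND[max(0, a+b−1)] → w = 0.17
R2 (z=5.0): ample=0.37, high=0.53; AND[max(0, a+b−1)] → w = 0.00
R3 (z=0.5): ¬medium=1−0.76=0.24, ample=0.37, loud=0.63; AND[max(0, a+b−1)] → w = 0.00
Weighted average = (0.17·27.0 + 0.00·5.0 + 0.00·0.5) / (0.17 + 0.00 + 0.00)
  = 4.5900 / 0.1700 = 27.00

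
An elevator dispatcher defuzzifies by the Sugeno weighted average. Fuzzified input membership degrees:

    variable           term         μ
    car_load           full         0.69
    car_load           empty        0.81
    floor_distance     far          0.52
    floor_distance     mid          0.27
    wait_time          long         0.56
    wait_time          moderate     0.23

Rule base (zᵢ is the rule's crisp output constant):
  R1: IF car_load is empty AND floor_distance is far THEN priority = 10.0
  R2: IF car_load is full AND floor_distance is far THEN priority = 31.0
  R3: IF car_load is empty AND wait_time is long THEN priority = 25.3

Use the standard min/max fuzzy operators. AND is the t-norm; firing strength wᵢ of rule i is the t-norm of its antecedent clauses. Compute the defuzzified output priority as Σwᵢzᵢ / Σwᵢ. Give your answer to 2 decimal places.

22.18

R1 (z=10.0): empty=0.81, far=0.52; AND[min(a, b)] → w = 0.52
R2 (z=31.0): full=0.69, far=0.52; AND[min(a, b)] → w = 0.52
R3 (z=25.3): empty=0.81, long=0.56; AND[min(a, b)] → w = 0.56
Weighted average = (0.52·10.0 + 0.52·31.0 + 0.56·25.3) / (0.52 + 0.52 + 0.56)
  = 35.4880 / 1.6000 = 22.18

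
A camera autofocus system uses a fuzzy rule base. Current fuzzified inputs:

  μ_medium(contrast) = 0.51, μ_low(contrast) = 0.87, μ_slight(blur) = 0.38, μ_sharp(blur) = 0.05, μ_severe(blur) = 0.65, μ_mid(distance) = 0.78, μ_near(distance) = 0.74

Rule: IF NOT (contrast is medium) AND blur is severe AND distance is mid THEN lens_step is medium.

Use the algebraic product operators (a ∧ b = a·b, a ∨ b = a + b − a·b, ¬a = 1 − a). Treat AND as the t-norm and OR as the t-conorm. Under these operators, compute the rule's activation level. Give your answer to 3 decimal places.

firing strength: ¬medium=1−0.51=0.49, severe=0.65, mid=0.78; AND[a·b] → w = 0.2484

0.248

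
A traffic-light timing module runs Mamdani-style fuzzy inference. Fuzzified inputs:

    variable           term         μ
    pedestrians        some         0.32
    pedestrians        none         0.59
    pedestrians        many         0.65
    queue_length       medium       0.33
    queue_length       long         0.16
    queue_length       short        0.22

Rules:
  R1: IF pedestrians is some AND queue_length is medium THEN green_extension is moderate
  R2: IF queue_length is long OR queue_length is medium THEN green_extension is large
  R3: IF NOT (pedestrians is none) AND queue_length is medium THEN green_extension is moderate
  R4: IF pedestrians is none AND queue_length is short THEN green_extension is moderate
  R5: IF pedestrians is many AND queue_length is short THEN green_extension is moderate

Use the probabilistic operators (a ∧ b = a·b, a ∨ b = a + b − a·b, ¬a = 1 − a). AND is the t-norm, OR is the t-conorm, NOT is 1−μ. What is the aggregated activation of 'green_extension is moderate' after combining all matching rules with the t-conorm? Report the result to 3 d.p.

0.423

R1: some=0.32, medium=0.33; AND[a·b] → w = 0.1056
R2: long=0.16, medium=0.33; OR[a + b − a·b] → w = 0.4372
R3: ¬none=1−0.59=0.41, medium=0.33; AND[a·b] → w = 0.1353
R4: none=0.59, short=0.22; AND[a·b] → w = 0.1298
R5: many=0.65, short=0.22; AND[a·b] → w = 0.1430
Rules with consequent 'moderate': {R1, R3, R4, R5} → strengths 0.1056, 0.1353, 0.1298, 0.1430
Aggregate via t-conorm [a + b − a·b]: 0.4232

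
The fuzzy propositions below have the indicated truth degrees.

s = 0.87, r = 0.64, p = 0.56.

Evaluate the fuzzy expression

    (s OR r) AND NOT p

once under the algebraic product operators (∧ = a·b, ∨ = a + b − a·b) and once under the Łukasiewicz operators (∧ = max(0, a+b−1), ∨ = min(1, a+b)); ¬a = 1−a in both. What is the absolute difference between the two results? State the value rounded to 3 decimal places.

0.021

Under algebraic product:
  s OR r = a + b − a·b on (0.8700, 0.6400) = 0.9532
  NOT p = 1 − 0.5600 = 0.4400
  (s OR r) AND NOT p = a·b on (0.9532, 0.4400) = 0.4194
  → value = 0.4194
Under Łukasiewicz:
  s OR r = min(1, a+b) on (0.87, 0.64) = 1.00
  NOT p = 1 − 0.56 = 0.44
  (s OR r) AND NOT p = max(0, a+b−1) on (1.00, 0.44) = 0.44
  → value = 0.4400
|0.4194 − 0.4400| = 0.021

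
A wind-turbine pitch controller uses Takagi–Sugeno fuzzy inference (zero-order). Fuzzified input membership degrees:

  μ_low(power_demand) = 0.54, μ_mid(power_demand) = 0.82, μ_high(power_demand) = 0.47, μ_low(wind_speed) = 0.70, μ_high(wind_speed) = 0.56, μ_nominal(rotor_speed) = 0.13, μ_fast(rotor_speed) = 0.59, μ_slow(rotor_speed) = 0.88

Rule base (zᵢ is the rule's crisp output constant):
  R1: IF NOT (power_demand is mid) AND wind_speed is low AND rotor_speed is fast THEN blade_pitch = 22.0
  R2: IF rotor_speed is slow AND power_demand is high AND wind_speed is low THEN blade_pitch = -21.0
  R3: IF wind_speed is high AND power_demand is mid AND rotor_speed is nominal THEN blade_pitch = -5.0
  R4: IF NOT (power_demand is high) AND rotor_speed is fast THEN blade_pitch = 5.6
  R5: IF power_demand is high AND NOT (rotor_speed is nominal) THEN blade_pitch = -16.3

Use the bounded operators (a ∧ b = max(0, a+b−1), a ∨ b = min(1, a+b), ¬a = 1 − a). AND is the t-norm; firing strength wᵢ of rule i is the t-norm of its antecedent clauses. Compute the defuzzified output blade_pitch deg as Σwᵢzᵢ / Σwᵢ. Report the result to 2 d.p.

R1 (z=22.0): ¬mid=1−0.82=0.18, low=0.70, fast=0.59; AND[max(0, a+b−1)] → w = 0.00
R2 (z=-21.0): slow=0.88, high=0.47, low=0.70; AND[max(0, a+b−1)] → w = 0.05
R3 (z=-5.0): high=0.56, mid=0.82, nominal=0.13; AND[max(0, a+b−1)] → w = 0.00
R4 (z=5.6): ¬high=1−0.47=0.53, fast=0.59; AND[max(0, a+b−1)] → w = 0.12
R5 (z=-16.3): high=0.47, ¬nominal=1−0.13=0.87; AND[max(0, a+b−1)] → w = 0.34
Weighted average = (0.00·22.0 + 0.05·-21.0 + 0.00·-5.0 + 0.12·5.6 + 0.34·-16.3) / (0.00 + 0.05 + 0.00 + 0.12 + 0.34)
  = -5.9200 / 0.5100 = -11.61

-11.61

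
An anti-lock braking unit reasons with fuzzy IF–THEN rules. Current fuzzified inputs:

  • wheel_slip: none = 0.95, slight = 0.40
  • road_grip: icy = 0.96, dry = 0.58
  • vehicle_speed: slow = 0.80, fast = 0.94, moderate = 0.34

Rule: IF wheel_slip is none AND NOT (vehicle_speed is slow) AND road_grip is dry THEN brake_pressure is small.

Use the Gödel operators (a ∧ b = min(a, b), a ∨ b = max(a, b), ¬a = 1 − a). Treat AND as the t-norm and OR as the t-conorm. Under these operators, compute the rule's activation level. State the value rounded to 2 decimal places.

0.20

firing strength: none=0.95, ¬slow=1−0.80=0.20, dry=0.58; AND[min(a, b)] → w = 0.20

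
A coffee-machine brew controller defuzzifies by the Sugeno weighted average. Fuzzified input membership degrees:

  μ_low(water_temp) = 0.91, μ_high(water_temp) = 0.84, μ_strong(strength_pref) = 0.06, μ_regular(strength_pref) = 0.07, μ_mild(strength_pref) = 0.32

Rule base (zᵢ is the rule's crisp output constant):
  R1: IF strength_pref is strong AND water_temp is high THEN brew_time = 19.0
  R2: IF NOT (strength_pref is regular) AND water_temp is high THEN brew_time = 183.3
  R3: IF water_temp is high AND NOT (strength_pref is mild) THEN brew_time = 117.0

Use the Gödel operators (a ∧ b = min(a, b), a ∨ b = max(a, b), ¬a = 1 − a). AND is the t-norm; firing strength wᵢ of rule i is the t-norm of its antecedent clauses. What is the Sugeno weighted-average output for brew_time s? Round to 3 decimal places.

R1 (z=19.0): strong=0.06, high=0.84; AND[min(a, b)] → w = 0.06
R2 (z=183.3): ¬regular=1−0.07=0.93, high=0.84; AND[min(a, b)] → w = 0.84
R3 (z=117.0): high=0.84, ¬mild=1−0.32=0.68; AND[min(a, b)] → w = 0.68
Weighted average = (0.06·19.0 + 0.84·183.3 + 0.68·117.0) / (0.06 + 0.84 + 0.68)
  = 234.6720 / 1.5800 = 148.527

148.527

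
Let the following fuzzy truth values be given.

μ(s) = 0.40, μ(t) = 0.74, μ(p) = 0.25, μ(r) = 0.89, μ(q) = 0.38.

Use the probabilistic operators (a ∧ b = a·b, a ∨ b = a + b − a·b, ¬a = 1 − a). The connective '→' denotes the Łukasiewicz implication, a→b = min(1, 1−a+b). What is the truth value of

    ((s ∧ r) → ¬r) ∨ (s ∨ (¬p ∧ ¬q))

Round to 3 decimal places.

0.921

s ∧ r = a·b on (0.4000, 0.8900) = 0.3560
¬r = 1 − 0.8900 = 0.1100
(s ∧ r) → ¬r  [Łukasiewicz: min(1, 1−a+b)] with a=0.3560, b=0.1100 → 0.7540
¬p = 1 − 0.2500 = 0.7500
¬q = 1 − 0.3800 = 0.6200
¬p ∧ ¬q = a·b on (0.7500, 0.6200) = 0.4650
s ∨ (¬p ∧ ¬q) = a + b − a·b on (0.4000, 0.4650) = 0.6790
((s ∧ r) → ¬r) ∨ (s ∨ (¬p ∧ ¬q)) = a + b − a·b on (0.7540, 0.6790) = 0.9210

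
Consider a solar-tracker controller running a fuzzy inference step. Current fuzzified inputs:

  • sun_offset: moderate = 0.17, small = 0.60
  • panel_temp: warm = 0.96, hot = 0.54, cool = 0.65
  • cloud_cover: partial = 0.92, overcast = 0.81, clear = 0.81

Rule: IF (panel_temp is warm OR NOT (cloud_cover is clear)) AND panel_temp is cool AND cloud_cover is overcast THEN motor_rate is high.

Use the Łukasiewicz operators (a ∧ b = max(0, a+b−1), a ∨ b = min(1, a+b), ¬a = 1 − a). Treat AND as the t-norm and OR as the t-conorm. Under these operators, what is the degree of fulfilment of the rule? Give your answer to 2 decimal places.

firing strength: (warm=0.96 OR ¬clear=1−0.81=0.19) = 1.00; AND[max(0, a+b−1)] with cool=0.65, overcast=0.81 → w = 0.46

0.46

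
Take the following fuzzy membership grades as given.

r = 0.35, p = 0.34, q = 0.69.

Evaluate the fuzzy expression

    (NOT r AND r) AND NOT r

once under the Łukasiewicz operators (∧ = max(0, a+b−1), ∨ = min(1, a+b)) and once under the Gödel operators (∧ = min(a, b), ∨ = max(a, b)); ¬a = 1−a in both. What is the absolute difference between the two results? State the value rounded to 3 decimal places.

0.350

Under Łukasiewicz:
  NOT r = 1 − 0.35 = 0.65
  NOT r AND r = max(0, a+b−1) on (0.65, 0.35) = 0.00
  NOT r = 1 − 0.35 = 0.65
  (NOT r AND r) AND NOT r = max(0, a+b−1) on (0.00, 0.65) = 0.00
  → value = 0.0000
Under Gödel:
  NOT r = 1 − 0.35 = 0.65
  NOT r AND r = min(a, b) on (0.65, 0.35) = 0.35
  NOT r = 1 − 0.35 = 0.65
  (NOT r AND r) AND NOT r = min(a, b) on (0.35, 0.65) = 0.35
  → value = 0.3500
|0.0000 − 0.3500| = 0.350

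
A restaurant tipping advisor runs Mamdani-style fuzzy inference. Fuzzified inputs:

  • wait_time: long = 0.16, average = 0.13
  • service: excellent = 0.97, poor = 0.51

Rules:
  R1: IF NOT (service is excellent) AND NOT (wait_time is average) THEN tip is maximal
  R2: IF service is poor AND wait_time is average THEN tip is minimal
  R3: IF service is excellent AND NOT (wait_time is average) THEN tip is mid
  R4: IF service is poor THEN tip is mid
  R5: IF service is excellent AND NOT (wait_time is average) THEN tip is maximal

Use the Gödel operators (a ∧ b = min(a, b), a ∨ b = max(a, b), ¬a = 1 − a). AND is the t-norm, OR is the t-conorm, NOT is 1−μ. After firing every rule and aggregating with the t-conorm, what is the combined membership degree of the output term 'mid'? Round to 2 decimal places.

R1: ¬excellent=1−0.97=0.03, ¬average=1−0.13=0.87; AND[min(a, b)] → w = 0.03
R2: poor=0.51, average=0.13; AND[min(a, b)] → w = 0.13
R3: excellent=0.97, ¬average=1−0.13=0.87; AND[min(a, b)] → w = 0.87
R4: poor=0.51 → w = 0.51
R5: excellent=0.97, ¬average=1−0.13=0.87; AND[min(a, b)] → w = 0.87
Rules with consequent 'mid': {R3, R4} → strengths 0.87, 0.51
Aggregate via t-conorm [max(a, b)]: 0.87

0.87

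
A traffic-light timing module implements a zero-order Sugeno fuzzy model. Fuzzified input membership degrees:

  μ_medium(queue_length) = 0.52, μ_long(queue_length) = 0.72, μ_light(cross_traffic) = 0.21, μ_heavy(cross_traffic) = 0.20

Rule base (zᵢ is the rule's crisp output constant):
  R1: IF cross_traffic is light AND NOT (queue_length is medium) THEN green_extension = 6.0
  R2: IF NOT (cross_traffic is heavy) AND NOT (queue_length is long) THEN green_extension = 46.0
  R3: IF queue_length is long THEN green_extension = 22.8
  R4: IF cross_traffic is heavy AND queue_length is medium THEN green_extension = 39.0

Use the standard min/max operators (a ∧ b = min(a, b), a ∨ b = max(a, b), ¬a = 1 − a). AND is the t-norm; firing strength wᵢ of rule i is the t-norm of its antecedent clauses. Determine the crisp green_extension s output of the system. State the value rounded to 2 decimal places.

27.20

R1 (z=6.0): light=0.21, ¬medium=1−0.52=0.48; AND[min(a, b)] → w = 0.21
R2 (z=46.0): ¬heavy=1−0.20=0.80, ¬long=1−0.72=0.28; AND[min(a, b)] → w = 0.28
R3 (z=22.8): long=0.72 → w = 0.72
R4 (z=39.0): heavy=0.20, medium=0.52; AND[min(a, b)] → w = 0.20
Weighted average = (0.21·6.0 + 0.28·46.0 + 0.72·22.8 + 0.20·39.0) / (0.21 + 0.28 + 0.72 + 0.20)
  = 38.3560 / 1.4100 = 27.20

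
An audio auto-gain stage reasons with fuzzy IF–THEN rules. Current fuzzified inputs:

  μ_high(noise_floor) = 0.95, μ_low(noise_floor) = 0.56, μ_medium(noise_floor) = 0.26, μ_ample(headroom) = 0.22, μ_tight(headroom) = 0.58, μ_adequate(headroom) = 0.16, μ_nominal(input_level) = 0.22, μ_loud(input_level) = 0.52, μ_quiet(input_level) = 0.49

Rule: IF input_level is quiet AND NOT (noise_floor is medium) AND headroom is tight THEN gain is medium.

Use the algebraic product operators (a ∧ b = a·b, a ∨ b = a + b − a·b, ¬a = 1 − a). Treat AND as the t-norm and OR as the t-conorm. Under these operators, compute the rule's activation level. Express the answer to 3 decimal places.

firing strength: quiet=0.49, ¬medium=1−0.26=0.74, tight=0.58; AND[a·b] → w = 0.2103

0.210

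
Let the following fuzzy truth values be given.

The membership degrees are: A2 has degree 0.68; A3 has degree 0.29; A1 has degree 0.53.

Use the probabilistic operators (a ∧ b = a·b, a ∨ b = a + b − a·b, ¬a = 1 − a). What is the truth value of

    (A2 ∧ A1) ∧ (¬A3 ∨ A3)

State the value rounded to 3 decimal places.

A2 ∧ A1 = a·b on (0.6800, 0.5300) = 0.3604
¬A3 = 1 − 0.2900 = 0.7100
¬A3 ∨ A3 = a + b − a·b on (0.7100, 0.2900) = 0.7941
(A2 ∧ A1) ∧ (¬A3 ∨ A3) = a·b on (0.3604, 0.7941) = 0.2862

0.286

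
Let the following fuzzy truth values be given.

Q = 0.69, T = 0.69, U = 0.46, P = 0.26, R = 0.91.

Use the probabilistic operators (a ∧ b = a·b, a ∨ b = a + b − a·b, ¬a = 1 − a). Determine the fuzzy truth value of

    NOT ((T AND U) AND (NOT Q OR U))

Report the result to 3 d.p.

T AND U = a·b on (0.6900, 0.4600) = 0.3174
NOT Q = 1 − 0.6900 = 0.3100
NOT Q OR U = a + b − a·b on (0.3100, 0.4600) = 0.6274
(T AND U) AND (NOT Q OR U) = a·b on (0.3174, 0.6274) = 0.1991
NOT ((T AND U) AND (NOT Q OR U)) = 1 − 0.1991 = 0.8009

0.801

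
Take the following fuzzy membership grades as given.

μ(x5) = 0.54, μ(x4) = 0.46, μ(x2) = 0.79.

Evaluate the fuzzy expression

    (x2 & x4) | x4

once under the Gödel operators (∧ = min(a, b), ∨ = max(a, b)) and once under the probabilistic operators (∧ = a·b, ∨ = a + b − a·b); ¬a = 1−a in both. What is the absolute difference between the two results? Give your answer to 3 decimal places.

Under Gödel:
  x2 & x4 = min(a, b) on (0.79, 0.46) = 0.46
  (x2 & x4) | x4 = max(a, b) on (0.46, 0.46) = 0.46
  → value = 0.4600
Under probabilistic:
  x2 & x4 = a·b on (0.7900, 0.4600) = 0.3634
  (x2 & x4) | x4 = a + b − a·b on (0.3634, 0.4600) = 0.6562
  → value = 0.6562
|0.4600 − 0.6562| = 0.196

0.196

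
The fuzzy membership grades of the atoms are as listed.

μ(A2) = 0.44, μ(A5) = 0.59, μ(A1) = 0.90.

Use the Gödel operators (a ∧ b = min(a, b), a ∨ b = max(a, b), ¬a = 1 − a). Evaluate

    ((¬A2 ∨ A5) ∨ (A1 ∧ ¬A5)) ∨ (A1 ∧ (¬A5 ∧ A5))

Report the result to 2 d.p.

0.59

¬A2 = 1 − 0.44 = 0.56
¬A2 ∨ A5 = max(a, b) on (0.56, 0.59) = 0.59
¬A5 = 1 − 0.59 = 0.41
A1 ∧ ¬A5 = min(a, b) on (0.90, 0.41) = 0.41
(¬A2 ∨ A5) ∨ (A1 ∧ ¬A5) = max(a, b) on (0.59, 0.41) = 0.59
¬A5 = 1 − 0.59 = 0.41
¬A5 ∧ A5 = min(a, b) on (0.41, 0.59) = 0.41
A1 ∧ (¬A5 ∧ A5) = min(a, b) on (0.90, 0.41) = 0.41
((¬A2 ∨ A5) ∨ (A1 ∧ ¬A5)) ∨ (A1 ∧ (¬A5 ∧ A5)) = max(a, b) on (0.59, 0.41) = 0.59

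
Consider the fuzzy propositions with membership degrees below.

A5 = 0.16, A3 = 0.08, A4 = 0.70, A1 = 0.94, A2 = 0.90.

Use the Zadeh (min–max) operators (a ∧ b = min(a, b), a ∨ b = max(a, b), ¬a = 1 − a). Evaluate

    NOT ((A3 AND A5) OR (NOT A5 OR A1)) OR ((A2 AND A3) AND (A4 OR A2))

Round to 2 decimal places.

0.08

A3 AND A5 = min(a, b) on (0.08, 0.16) = 0.08
NOT A5 = 1 − 0.16 = 0.84
NOT A5 OR A1 = max(a, b) on (0.84, 0.94) = 0.94
(A3 AND A5) OR (NOT A5 OR A1) = max(a, b) on (0.08, 0.94) = 0.94
NOT ((A3 AND A5) OR (NOT A5 OR A1)) = 1 − 0.94 = 0.06
A2 AND A3 = min(a, b) on (0.90, 0.08) = 0.08
A4 OR A2 = max(a, b) on (0.70, 0.90) = 0.90
(A2 AND A3) AND (A4 OR A2) = min(a, b) on (0.08, 0.90) = 0.08
NOT ((A3 AND A5) OR (NOT A5 OR A1)) OR ((A2 AND A3) AND (A4 OR A2)) = max(a, b) on (0.06, 0.08) = 0.08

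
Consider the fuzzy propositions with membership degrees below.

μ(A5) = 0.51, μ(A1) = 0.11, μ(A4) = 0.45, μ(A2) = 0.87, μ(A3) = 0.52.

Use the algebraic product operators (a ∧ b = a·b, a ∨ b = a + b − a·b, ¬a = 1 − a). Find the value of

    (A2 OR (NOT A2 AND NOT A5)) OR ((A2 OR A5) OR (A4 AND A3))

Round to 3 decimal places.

NOT A2 = 1 − 0.8700 = 0.1300
NOT A5 = 1 − 0.5100 = 0.4900
NOT A2 AND NOT A5 = a·b on (0.1300, 0.4900) = 0.0637
A2 OR (NOT A2 AND NOT A5) = a + b − a·b on (0.8700, 0.0637) = 0.8783
A2 OR A5 = a + b − a·b on (0.8700, 0.5100) = 0.9363
A4 AND A3 = a·b on (0.4500, 0.5200) = 0.2340
(A2 OR A5) OR (A4 AND A3) = a + b − a·b on (0.9363, 0.2340) = 0.9512
(A2 OR (NOT A2 AND NOT A5)) OR ((A2 OR A5) OR (A4 AND A3)) = a + b − a·b on (0.8783, 0.9512) = 0.9941

0.994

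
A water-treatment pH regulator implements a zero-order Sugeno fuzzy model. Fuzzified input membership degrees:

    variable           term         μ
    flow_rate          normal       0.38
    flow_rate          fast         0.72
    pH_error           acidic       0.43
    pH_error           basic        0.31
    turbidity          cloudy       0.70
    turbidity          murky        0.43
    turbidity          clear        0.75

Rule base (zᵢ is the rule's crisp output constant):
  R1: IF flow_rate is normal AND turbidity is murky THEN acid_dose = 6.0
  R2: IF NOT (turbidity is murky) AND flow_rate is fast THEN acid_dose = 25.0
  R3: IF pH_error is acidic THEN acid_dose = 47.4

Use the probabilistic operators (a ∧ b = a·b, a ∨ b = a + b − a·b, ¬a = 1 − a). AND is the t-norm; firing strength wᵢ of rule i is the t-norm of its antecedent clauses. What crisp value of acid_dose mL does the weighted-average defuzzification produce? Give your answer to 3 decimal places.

31.503

R1 (z=6.0): normal=0.38, murky=0.43; AND[a·b] → w = 0.1634
R2 (z=25.0): ¬murky=1−0.43=0.57, fast=0.72; AND[a·b] → w = 0.4104
R3 (z=47.4): acidic=0.43 → w = 0.4300
Weighted average = (0.1634·6.0 + 0.4104·25.0 + 0.4300·47.4) / (0.1634 + 0.4104 + 0.4300)
  = 31.6224 / 1.0038 = 31.503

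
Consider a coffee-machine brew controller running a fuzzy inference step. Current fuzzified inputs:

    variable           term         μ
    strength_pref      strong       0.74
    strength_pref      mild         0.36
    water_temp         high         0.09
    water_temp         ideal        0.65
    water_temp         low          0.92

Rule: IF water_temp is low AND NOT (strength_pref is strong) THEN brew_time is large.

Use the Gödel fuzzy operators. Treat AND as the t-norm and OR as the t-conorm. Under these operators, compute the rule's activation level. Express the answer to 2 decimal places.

0.26

firing strength: low=0.92, ¬strong=1−0.74=0.26; AND[min(a, b)] → w = 0.26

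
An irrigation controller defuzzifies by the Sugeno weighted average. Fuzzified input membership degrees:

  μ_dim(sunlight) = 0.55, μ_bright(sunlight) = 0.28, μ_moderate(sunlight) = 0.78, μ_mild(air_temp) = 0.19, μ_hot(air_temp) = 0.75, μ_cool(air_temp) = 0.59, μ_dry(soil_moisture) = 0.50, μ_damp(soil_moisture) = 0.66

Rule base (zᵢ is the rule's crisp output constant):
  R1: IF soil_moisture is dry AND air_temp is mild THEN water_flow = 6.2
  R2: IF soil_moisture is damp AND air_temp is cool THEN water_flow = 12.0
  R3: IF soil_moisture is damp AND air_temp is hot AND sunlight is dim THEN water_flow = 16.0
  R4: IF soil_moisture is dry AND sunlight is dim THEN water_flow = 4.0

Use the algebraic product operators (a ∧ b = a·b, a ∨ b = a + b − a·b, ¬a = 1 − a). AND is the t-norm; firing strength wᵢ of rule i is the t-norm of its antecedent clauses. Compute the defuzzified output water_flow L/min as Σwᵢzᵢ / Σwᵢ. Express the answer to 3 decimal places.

10.389

R1 (z=6.2): dry=0.50, mild=0.19; AND[a·b] → w = 0.0950
R2 (z=12.0): damp=0.66, cool=0.59; AND[a·b] → w = 0.3894
R3 (z=16.0): damp=0.66, hot=0.75, dim=0.55; AND[a·b] → w = 0.2722
R4 (z=4.0): dry=0.50, dim=0.55; AND[a·b] → w = 0.2750
Weighted average = (0.0950·6.2 + 0.3894·12.0 + 0.2722·16.0 + 0.2750·4.0) / (0.0950 + 0.3894 + 0.2722 + 0.2750)
  = 10.7178 / 1.0316 = 10.389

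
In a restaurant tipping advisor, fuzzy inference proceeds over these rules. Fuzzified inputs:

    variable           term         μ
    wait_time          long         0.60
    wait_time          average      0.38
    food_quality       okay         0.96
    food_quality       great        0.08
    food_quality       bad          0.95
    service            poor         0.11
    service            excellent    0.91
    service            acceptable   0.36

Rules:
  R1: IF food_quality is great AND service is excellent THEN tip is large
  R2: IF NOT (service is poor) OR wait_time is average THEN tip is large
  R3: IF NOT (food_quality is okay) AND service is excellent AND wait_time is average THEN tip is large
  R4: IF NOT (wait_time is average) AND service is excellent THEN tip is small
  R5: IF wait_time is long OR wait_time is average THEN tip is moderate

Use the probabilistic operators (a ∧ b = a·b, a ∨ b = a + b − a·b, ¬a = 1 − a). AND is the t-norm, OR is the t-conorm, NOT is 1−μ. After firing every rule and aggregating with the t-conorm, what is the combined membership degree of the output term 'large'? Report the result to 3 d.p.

R1: great=0.08, excellent=0.91; AND[a·b] → w = 0.0728
R2: ¬poor=1−0.11=0.89, average=0.38; OR[a + b − a·b] → w = 0.9318
R3: ¬okay=1−0.96=0.04, excellent=0.91, average=0.38; AND[a·b] → w = 0.0138
R4: ¬average=1−0.38=0.62, excellent=0.91; AND[a·b] → w = 0.5642
R5: long=0.60, average=0.38; OR[a + b − a·b] → w = 0.7520
Rules with consequent 'large': {R1, R2, R3} → strengths 0.0728, 0.9318, 0.0138
Aggregate via t-conorm [a + b − a·b]: 0.9376

0.938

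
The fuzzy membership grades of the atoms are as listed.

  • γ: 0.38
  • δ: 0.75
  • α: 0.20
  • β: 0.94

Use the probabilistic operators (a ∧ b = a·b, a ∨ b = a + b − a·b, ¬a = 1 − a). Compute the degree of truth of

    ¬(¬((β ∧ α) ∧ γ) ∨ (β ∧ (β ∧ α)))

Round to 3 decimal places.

0.059

β ∧ α = a·b on (0.9400, 0.2000) = 0.1880
(β ∧ α) ∧ γ = a·b on (0.1880, 0.3800) = 0.0714
¬((β ∧ α) ∧ γ) = 1 − 0.0714 = 0.9286
β ∧ α = a·b on (0.9400, 0.2000) = 0.1880
β ∧ (β ∧ α) = a·b on (0.9400, 0.1880) = 0.1767
¬((β ∧ α) ∧ γ) ∨ (β ∧ (β ∧ α)) = a + b − a·b on (0.9286, 0.1767) = 0.9412
¬(¬((β ∧ α) ∧ γ) ∨ (β ∧ (β ∧ α))) = 1 − 0.9412 = 0.0588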